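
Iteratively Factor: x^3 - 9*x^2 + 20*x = (x)*(x^2 - 9*x + 20) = x*(x - 5)*(x - 4)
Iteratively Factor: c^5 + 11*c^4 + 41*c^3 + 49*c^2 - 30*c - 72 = (c + 4)*(c^4 + 7*c^3 + 13*c^2 - 3*c - 18) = (c + 2)*(c + 4)*(c^3 + 5*c^2 + 3*c - 9) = (c - 1)*(c + 2)*(c + 4)*(c^2 + 6*c + 9) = (c - 1)*(c + 2)*(c + 3)*(c + 4)*(c + 3)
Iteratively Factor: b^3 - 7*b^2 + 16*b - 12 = (b - 2)*(b^2 - 5*b + 6) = (b - 3)*(b - 2)*(b - 2)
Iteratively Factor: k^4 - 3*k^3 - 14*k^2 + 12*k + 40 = (k + 2)*(k^3 - 5*k^2 - 4*k + 20) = (k - 5)*(k + 2)*(k^2 - 4) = (k - 5)*(k - 2)*(k + 2)*(k + 2)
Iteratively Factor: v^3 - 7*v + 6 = (v - 1)*(v^2 + v - 6) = (v - 1)*(v + 3)*(v - 2)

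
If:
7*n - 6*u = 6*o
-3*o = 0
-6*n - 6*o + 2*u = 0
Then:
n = 0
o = 0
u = 0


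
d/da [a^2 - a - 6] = 2*a - 1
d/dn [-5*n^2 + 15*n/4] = 15/4 - 10*n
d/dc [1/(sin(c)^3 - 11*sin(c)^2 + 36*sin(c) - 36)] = (-3*sin(c)^2 + 22*sin(c) - 36)*cos(c)/(sin(c)^3 - 11*sin(c)^2 + 36*sin(c) - 36)^2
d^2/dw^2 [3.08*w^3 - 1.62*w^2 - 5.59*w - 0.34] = 18.48*w - 3.24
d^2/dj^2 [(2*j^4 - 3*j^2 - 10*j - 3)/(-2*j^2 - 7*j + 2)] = 2*(-8*j^6 - 84*j^5 - 270*j^4 + 222*j^3 + 24*j^2 + 246*j + 311)/(8*j^6 + 84*j^5 + 270*j^4 + 175*j^3 - 270*j^2 + 84*j - 8)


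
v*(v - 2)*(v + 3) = v^3 + v^2 - 6*v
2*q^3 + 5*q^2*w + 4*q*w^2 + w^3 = (q + w)^2*(2*q + w)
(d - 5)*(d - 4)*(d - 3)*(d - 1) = d^4 - 13*d^3 + 59*d^2 - 107*d + 60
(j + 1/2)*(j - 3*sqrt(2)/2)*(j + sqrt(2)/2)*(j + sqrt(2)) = j^4 + j^3/2 - 7*j^2/2 - 3*sqrt(2)*j/2 - 7*j/4 - 3*sqrt(2)/4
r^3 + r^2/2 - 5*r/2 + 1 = (r - 1)*(r - 1/2)*(r + 2)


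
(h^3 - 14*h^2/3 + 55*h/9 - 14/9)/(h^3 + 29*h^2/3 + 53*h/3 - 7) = (3*h^2 - 13*h + 14)/(3*(h^2 + 10*h + 21))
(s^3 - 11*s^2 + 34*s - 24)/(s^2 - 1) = (s^2 - 10*s + 24)/(s + 1)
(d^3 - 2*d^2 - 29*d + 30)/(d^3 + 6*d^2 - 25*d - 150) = (d^2 - 7*d + 6)/(d^2 + d - 30)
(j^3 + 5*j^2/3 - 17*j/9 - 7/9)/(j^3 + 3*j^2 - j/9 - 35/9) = (3*j + 1)/(3*j + 5)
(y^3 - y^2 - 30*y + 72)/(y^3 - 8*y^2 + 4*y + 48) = (y^2 + 3*y - 18)/(y^2 - 4*y - 12)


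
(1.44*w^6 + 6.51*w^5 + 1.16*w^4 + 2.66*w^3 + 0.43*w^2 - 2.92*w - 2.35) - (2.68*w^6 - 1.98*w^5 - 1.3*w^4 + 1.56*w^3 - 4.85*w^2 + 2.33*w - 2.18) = -1.24*w^6 + 8.49*w^5 + 2.46*w^4 + 1.1*w^3 + 5.28*w^2 - 5.25*w - 0.17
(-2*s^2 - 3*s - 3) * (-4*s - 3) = 8*s^3 + 18*s^2 + 21*s + 9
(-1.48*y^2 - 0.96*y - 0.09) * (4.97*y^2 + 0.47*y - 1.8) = -7.3556*y^4 - 5.4668*y^3 + 1.7655*y^2 + 1.6857*y + 0.162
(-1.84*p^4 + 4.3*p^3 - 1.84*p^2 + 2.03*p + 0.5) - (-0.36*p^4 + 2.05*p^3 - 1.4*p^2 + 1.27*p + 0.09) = -1.48*p^4 + 2.25*p^3 - 0.44*p^2 + 0.76*p + 0.41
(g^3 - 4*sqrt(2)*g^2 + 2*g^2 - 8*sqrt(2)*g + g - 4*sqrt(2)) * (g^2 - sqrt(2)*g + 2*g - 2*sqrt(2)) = g^5 - 5*sqrt(2)*g^4 + 4*g^4 - 20*sqrt(2)*g^3 + 13*g^3 - 25*sqrt(2)*g^2 + 34*g^2 - 10*sqrt(2)*g + 40*g + 16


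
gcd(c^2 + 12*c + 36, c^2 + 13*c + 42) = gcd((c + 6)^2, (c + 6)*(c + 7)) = c + 6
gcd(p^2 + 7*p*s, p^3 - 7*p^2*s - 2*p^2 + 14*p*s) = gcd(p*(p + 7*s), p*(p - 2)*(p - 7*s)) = p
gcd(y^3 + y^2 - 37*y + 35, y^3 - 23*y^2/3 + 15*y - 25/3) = y^2 - 6*y + 5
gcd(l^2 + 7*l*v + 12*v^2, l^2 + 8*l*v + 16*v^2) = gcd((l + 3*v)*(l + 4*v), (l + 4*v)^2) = l + 4*v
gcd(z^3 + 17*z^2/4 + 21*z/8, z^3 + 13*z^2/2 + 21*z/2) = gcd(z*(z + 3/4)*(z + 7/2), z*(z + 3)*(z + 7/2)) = z^2 + 7*z/2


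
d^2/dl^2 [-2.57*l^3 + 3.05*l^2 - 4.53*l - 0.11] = 6.1 - 15.42*l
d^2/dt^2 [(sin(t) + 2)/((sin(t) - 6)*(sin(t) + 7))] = (-sin(t)^5 - 7*sin(t)^4 - 256*sin(t)^3 - 368*sin(t)^2 - 1584*sin(t) + 256)/((sin(t) - 6)^3*(sin(t) + 7)^3)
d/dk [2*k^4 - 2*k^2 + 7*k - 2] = 8*k^3 - 4*k + 7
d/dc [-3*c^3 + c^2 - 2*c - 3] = -9*c^2 + 2*c - 2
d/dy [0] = 0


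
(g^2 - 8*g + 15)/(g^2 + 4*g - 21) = (g - 5)/(g + 7)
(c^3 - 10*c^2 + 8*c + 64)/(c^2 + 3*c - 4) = (c^3 - 10*c^2 + 8*c + 64)/(c^2 + 3*c - 4)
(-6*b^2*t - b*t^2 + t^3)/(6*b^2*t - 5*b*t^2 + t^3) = (2*b + t)/(-2*b + t)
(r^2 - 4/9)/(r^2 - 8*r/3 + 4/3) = (r + 2/3)/(r - 2)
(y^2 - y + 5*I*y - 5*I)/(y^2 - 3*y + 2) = (y + 5*I)/(y - 2)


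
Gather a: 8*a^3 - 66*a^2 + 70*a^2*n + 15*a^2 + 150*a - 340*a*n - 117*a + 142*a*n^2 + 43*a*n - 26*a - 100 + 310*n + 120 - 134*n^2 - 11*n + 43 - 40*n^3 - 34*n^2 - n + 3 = 8*a^3 + a^2*(70*n - 51) + a*(142*n^2 - 297*n + 7) - 40*n^3 - 168*n^2 + 298*n + 66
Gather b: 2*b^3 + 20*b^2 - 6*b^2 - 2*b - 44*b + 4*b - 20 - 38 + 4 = 2*b^3 + 14*b^2 - 42*b - 54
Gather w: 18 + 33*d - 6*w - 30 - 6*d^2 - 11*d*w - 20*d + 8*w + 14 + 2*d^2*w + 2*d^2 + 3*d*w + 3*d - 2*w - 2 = -4*d^2 + 16*d + w*(2*d^2 - 8*d)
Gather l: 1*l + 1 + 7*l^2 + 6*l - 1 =7*l^2 + 7*l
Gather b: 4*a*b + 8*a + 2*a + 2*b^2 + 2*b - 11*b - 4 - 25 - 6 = 10*a + 2*b^2 + b*(4*a - 9) - 35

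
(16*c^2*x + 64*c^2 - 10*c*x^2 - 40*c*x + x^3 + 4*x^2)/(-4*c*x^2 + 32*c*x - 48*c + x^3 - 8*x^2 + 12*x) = (-16*c^2*x - 64*c^2 + 10*c*x^2 + 40*c*x - x^3 - 4*x^2)/(4*c*x^2 - 32*c*x + 48*c - x^3 + 8*x^2 - 12*x)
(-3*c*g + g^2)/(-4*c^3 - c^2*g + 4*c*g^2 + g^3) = g*(3*c - g)/(4*c^3 + c^2*g - 4*c*g^2 - g^3)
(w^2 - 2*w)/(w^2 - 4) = w/(w + 2)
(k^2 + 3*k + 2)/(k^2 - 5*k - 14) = (k + 1)/(k - 7)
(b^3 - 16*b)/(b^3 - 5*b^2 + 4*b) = (b + 4)/(b - 1)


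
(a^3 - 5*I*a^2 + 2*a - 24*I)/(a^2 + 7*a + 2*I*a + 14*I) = (a^2 - 7*I*a - 12)/(a + 7)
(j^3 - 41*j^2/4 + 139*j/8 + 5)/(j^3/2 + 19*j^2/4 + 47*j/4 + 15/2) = (8*j^3 - 82*j^2 + 139*j + 40)/(2*(2*j^3 + 19*j^2 + 47*j + 30))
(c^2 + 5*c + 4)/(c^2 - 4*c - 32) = (c + 1)/(c - 8)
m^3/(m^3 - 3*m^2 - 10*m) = m^2/(m^2 - 3*m - 10)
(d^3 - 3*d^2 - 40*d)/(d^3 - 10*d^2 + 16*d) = (d + 5)/(d - 2)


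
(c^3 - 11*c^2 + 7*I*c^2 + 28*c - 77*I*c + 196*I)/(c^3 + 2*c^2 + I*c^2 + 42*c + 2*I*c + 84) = (c^2 - 11*c + 28)/(c^2 + c*(2 - 6*I) - 12*I)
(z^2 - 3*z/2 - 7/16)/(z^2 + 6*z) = (16*z^2 - 24*z - 7)/(16*z*(z + 6))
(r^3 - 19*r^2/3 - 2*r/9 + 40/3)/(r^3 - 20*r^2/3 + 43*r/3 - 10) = (r^2 - 14*r/3 - 8)/(r^2 - 5*r + 6)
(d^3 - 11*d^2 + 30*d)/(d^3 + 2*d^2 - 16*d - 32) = d*(d^2 - 11*d + 30)/(d^3 + 2*d^2 - 16*d - 32)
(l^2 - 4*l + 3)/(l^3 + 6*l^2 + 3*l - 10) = (l - 3)/(l^2 + 7*l + 10)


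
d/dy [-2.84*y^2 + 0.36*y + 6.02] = 0.36 - 5.68*y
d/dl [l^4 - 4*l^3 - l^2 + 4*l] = 4*l^3 - 12*l^2 - 2*l + 4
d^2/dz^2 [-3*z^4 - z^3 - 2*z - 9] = 6*z*(-6*z - 1)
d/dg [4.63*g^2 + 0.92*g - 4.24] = 9.26*g + 0.92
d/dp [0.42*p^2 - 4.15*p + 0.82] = 0.84*p - 4.15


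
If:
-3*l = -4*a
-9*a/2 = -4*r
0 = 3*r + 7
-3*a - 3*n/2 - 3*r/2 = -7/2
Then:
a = -56/27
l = -224/81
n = 238/27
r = -7/3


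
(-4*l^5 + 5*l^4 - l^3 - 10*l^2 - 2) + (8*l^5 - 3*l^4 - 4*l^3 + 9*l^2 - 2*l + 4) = 4*l^5 + 2*l^4 - 5*l^3 - l^2 - 2*l + 2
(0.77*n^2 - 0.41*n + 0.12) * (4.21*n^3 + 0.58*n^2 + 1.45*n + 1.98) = 3.2417*n^5 - 1.2795*n^4 + 1.3839*n^3 + 0.9997*n^2 - 0.6378*n + 0.2376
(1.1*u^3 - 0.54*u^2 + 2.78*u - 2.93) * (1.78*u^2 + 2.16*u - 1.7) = 1.958*u^5 + 1.4148*u^4 + 1.912*u^3 + 1.7074*u^2 - 11.0548*u + 4.981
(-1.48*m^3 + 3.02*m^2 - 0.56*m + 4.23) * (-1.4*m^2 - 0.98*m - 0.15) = 2.072*m^5 - 2.7776*m^4 - 1.9536*m^3 - 5.8262*m^2 - 4.0614*m - 0.6345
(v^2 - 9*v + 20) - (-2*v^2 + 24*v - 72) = 3*v^2 - 33*v + 92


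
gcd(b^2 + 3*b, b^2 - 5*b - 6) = 1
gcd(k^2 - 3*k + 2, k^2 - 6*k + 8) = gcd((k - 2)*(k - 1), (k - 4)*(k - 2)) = k - 2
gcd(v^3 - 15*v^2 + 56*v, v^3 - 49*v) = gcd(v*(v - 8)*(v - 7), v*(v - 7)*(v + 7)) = v^2 - 7*v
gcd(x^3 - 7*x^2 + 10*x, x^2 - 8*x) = x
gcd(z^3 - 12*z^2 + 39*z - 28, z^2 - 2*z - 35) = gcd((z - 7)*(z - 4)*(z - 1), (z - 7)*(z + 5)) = z - 7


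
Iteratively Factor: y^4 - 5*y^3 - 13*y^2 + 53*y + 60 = (y - 5)*(y^3 - 13*y - 12) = (y - 5)*(y + 1)*(y^2 - y - 12) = (y - 5)*(y + 1)*(y + 3)*(y - 4)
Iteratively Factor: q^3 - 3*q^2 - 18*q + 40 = (q + 4)*(q^2 - 7*q + 10) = (q - 2)*(q + 4)*(q - 5)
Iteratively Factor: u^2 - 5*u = (u - 5)*(u)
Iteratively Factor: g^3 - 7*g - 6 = (g + 2)*(g^2 - 2*g - 3) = (g + 1)*(g + 2)*(g - 3)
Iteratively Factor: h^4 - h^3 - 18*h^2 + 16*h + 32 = (h + 4)*(h^3 - 5*h^2 + 2*h + 8) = (h - 4)*(h + 4)*(h^2 - h - 2) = (h - 4)*(h + 1)*(h + 4)*(h - 2)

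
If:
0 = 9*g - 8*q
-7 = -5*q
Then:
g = 56/45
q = 7/5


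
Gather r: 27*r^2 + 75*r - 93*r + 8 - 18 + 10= 27*r^2 - 18*r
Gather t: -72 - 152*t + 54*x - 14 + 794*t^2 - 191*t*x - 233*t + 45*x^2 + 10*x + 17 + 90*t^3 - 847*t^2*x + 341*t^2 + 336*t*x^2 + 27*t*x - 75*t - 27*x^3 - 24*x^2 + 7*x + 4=90*t^3 + t^2*(1135 - 847*x) + t*(336*x^2 - 164*x - 460) - 27*x^3 + 21*x^2 + 71*x - 65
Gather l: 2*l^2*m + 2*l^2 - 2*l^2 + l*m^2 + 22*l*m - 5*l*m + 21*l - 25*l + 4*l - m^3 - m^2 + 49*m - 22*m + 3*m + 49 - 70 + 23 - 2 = 2*l^2*m + l*(m^2 + 17*m) - m^3 - m^2 + 30*m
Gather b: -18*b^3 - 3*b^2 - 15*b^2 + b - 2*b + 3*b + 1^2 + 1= -18*b^3 - 18*b^2 + 2*b + 2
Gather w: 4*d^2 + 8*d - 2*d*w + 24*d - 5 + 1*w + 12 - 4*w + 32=4*d^2 + 32*d + w*(-2*d - 3) + 39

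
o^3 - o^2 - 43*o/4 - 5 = (o - 4)*(o + 1/2)*(o + 5/2)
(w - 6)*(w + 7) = w^2 + w - 42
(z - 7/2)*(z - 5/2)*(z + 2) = z^3 - 4*z^2 - 13*z/4 + 35/2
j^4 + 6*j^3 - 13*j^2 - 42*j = j*(j - 3)*(j + 2)*(j + 7)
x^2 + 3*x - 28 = (x - 4)*(x + 7)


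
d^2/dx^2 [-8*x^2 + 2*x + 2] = -16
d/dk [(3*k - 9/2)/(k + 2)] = 21/(2*(k + 2)^2)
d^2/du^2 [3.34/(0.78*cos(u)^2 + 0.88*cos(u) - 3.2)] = (-8.128224*(1 - cos(u)^2)^2 - 6.877728*cos(u)^3 - 39.997168*cos(u)^2 + 4.350016*cos(u) + 29.974496)/(0.78*cos(u)^2 + 0.88*cos(u) - 3.2)^3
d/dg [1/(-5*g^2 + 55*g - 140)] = (2*g - 11)/(5*(g^2 - 11*g + 28)^2)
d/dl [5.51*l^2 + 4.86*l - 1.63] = 11.02*l + 4.86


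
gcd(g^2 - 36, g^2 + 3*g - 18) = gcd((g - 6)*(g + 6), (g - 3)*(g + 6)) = g + 6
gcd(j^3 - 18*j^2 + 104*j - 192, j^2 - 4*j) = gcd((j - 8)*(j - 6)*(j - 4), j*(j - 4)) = j - 4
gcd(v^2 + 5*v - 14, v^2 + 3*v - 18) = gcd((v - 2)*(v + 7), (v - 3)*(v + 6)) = 1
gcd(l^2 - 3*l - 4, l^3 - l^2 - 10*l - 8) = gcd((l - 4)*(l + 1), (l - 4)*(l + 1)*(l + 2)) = l^2 - 3*l - 4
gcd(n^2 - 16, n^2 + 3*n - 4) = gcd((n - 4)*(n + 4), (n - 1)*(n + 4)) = n + 4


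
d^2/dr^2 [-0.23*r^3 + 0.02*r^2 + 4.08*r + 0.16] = 0.04 - 1.38*r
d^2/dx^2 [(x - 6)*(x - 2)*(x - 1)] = 6*x - 18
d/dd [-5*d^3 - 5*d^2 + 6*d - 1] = -15*d^2 - 10*d + 6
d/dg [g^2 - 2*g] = 2*g - 2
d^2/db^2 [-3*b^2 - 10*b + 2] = -6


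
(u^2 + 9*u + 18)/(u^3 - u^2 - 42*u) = (u + 3)/(u*(u - 7))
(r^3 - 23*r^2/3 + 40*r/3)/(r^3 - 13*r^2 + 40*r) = (r - 8/3)/(r - 8)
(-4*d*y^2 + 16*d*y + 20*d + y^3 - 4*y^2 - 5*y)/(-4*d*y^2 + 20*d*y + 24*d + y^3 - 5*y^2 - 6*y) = (y - 5)/(y - 6)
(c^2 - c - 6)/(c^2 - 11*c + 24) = (c + 2)/(c - 8)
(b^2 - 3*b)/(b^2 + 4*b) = (b - 3)/(b + 4)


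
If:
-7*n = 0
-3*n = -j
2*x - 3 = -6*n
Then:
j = 0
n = 0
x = 3/2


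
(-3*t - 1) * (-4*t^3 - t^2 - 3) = 12*t^4 + 7*t^3 + t^2 + 9*t + 3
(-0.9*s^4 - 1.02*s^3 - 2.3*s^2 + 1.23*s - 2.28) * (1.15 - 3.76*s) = 3.384*s^5 + 2.8002*s^4 + 7.475*s^3 - 7.2698*s^2 + 9.9873*s - 2.622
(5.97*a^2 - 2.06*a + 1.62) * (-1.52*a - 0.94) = -9.0744*a^3 - 2.4806*a^2 - 0.526*a - 1.5228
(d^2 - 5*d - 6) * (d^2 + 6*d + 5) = d^4 + d^3 - 31*d^2 - 61*d - 30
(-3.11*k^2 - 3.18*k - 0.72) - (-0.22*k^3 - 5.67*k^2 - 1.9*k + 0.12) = 0.22*k^3 + 2.56*k^2 - 1.28*k - 0.84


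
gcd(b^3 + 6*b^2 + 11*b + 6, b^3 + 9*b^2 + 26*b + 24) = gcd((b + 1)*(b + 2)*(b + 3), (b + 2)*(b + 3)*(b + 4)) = b^2 + 5*b + 6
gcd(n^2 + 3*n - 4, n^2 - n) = n - 1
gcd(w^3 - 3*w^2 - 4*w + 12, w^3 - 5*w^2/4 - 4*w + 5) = w^2 - 4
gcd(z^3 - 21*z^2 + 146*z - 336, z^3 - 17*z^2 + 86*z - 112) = z^2 - 15*z + 56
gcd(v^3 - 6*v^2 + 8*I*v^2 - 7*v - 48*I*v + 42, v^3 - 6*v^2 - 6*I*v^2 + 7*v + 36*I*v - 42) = v^2 + v*(-6 + I) - 6*I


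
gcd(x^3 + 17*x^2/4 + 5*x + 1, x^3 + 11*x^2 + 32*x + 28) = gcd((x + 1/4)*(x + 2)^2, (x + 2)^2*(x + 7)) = x^2 + 4*x + 4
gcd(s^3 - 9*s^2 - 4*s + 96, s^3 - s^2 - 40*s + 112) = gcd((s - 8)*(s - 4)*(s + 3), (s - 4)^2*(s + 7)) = s - 4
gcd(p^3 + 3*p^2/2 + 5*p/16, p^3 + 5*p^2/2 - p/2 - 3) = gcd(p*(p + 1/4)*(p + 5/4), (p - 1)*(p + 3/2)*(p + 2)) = 1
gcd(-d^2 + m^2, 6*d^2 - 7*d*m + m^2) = d - m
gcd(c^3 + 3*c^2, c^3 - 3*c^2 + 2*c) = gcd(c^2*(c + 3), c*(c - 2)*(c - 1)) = c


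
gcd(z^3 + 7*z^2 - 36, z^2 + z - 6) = z^2 + z - 6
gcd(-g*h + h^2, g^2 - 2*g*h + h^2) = g - h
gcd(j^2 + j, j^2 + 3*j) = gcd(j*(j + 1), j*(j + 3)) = j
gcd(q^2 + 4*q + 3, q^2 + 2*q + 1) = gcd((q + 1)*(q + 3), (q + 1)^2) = q + 1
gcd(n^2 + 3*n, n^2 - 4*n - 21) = n + 3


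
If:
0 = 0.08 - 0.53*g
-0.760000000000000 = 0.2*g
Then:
No Solution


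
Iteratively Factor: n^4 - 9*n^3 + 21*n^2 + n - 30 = (n - 2)*(n^3 - 7*n^2 + 7*n + 15) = (n - 3)*(n - 2)*(n^2 - 4*n - 5) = (n - 3)*(n - 2)*(n + 1)*(n - 5)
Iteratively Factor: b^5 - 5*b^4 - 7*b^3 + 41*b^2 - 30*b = (b)*(b^4 - 5*b^3 - 7*b^2 + 41*b - 30) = b*(b - 1)*(b^3 - 4*b^2 - 11*b + 30) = b*(b - 5)*(b - 1)*(b^2 + b - 6) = b*(b - 5)*(b - 1)*(b + 3)*(b - 2)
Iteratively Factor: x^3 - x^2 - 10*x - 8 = (x + 1)*(x^2 - 2*x - 8) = (x + 1)*(x + 2)*(x - 4)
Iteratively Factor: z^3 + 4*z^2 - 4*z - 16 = (z - 2)*(z^2 + 6*z + 8) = (z - 2)*(z + 4)*(z + 2)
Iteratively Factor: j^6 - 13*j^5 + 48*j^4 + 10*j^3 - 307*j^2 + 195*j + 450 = (j - 5)*(j^5 - 8*j^4 + 8*j^3 + 50*j^2 - 57*j - 90) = (j - 5)*(j - 3)*(j^4 - 5*j^3 - 7*j^2 + 29*j + 30) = (j - 5)*(j - 3)^2*(j^3 - 2*j^2 - 13*j - 10) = (j - 5)*(j - 3)^2*(j + 2)*(j^2 - 4*j - 5) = (j - 5)^2*(j - 3)^2*(j + 2)*(j + 1)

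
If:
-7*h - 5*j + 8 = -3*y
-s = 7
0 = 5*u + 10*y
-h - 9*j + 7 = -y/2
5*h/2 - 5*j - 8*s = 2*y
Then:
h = 5444/229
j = 270/229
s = -7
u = -25084/229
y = 12542/229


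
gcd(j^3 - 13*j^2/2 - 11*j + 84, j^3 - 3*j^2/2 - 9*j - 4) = j - 4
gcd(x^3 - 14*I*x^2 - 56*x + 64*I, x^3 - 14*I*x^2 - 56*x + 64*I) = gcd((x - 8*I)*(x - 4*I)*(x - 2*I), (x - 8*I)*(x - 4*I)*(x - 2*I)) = x^3 - 14*I*x^2 - 56*x + 64*I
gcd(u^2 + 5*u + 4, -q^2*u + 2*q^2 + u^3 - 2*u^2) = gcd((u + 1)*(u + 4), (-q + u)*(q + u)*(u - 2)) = 1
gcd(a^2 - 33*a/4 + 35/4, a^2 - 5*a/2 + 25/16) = a - 5/4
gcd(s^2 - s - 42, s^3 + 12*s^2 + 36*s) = s + 6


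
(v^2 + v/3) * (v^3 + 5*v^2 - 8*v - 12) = v^5 + 16*v^4/3 - 19*v^3/3 - 44*v^2/3 - 4*v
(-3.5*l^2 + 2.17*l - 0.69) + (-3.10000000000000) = -3.5*l^2 + 2.17*l - 3.79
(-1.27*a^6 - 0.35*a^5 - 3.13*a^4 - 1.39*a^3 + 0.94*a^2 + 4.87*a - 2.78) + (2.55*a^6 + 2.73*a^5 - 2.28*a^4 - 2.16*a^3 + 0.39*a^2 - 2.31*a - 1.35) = 1.28*a^6 + 2.38*a^5 - 5.41*a^4 - 3.55*a^3 + 1.33*a^2 + 2.56*a - 4.13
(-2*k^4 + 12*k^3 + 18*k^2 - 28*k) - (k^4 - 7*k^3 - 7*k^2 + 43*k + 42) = -3*k^4 + 19*k^3 + 25*k^2 - 71*k - 42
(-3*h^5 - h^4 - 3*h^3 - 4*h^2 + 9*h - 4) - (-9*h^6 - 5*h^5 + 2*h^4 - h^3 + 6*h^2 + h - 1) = 9*h^6 + 2*h^5 - 3*h^4 - 2*h^3 - 10*h^2 + 8*h - 3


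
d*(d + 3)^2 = d^3 + 6*d^2 + 9*d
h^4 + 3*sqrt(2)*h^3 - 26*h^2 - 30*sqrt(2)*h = h*(h - 3*sqrt(2))*(h + sqrt(2))*(h + 5*sqrt(2))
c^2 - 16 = (c - 4)*(c + 4)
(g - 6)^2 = g^2 - 12*g + 36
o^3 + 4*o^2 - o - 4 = (o - 1)*(o + 1)*(o + 4)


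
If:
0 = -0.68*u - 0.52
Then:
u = -0.76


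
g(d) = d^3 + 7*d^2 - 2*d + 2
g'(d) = 3*d^2 + 14*d - 2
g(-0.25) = 2.92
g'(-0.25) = -5.31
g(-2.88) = 41.93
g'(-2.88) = -17.44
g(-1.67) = 20.20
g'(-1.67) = -17.01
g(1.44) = 16.62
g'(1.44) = 24.38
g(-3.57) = 52.86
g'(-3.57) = -13.75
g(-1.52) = 17.70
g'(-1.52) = -16.35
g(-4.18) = 59.63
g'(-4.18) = -8.10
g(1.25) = 12.39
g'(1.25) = 20.19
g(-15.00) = -1768.00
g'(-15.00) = 463.00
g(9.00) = 1280.00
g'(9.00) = 367.00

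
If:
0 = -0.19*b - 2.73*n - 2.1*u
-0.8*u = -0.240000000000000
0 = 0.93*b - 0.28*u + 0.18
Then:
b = -0.10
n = -0.22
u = 0.30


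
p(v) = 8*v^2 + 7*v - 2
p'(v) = 16*v + 7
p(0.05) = -1.63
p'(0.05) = 7.80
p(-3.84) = 89.08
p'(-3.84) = -54.44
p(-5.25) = 181.75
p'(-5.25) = -77.00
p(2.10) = 47.98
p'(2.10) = 40.60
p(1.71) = 33.36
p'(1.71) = 34.36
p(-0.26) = -3.28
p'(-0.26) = 2.84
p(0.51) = 3.65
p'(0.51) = 15.16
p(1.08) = 14.89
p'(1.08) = 24.28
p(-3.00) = 49.00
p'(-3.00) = -41.00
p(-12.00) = 1066.00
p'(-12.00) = -185.00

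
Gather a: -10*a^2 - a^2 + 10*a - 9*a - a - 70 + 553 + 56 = 539 - 11*a^2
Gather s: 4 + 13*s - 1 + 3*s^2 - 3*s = 3*s^2 + 10*s + 3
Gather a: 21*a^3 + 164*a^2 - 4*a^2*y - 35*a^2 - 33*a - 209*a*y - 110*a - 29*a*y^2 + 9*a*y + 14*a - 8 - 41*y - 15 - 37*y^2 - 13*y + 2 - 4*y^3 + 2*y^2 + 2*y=21*a^3 + a^2*(129 - 4*y) + a*(-29*y^2 - 200*y - 129) - 4*y^3 - 35*y^2 - 52*y - 21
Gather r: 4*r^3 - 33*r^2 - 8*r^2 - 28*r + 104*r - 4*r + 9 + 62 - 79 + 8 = 4*r^3 - 41*r^2 + 72*r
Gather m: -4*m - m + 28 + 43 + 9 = 80 - 5*m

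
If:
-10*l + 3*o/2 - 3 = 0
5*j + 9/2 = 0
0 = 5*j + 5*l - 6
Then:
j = -9/10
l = 21/10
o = 16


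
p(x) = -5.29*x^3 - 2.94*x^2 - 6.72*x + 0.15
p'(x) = -15.87*x^2 - 5.88*x - 6.72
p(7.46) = -2409.80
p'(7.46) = -933.78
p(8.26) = -3237.18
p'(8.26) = -1138.06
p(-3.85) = 284.33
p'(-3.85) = -219.32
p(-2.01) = 44.74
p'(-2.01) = -59.02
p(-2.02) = 45.33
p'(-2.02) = -59.60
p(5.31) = -910.46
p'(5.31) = -485.41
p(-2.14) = 52.91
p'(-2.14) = -66.82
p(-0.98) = 8.89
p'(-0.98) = -16.20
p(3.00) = -189.30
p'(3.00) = -167.19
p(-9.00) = 3678.90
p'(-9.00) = -1239.27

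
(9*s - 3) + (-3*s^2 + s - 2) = -3*s^2 + 10*s - 5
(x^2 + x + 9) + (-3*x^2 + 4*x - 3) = -2*x^2 + 5*x + 6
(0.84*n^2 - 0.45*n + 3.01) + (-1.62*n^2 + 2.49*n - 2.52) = -0.78*n^2 + 2.04*n + 0.49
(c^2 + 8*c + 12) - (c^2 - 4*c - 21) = 12*c + 33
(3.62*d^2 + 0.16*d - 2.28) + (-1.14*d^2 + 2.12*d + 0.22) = 2.48*d^2 + 2.28*d - 2.06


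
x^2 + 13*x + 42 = (x + 6)*(x + 7)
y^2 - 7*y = y*(y - 7)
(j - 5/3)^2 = j^2 - 10*j/3 + 25/9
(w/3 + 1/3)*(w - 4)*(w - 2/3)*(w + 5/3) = w^4/3 - 2*w^3/3 - 73*w^2/27 - 2*w/9 + 40/27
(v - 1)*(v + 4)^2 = v^3 + 7*v^2 + 8*v - 16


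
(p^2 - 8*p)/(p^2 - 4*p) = (p - 8)/(p - 4)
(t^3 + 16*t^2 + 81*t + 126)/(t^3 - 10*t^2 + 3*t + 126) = (t^2 + 13*t + 42)/(t^2 - 13*t + 42)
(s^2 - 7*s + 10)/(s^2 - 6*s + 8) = (s - 5)/(s - 4)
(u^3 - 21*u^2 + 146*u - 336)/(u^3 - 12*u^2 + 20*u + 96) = (u - 7)/(u + 2)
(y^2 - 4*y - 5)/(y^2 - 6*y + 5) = (y + 1)/(y - 1)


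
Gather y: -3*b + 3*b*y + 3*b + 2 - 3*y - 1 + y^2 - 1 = y^2 + y*(3*b - 3)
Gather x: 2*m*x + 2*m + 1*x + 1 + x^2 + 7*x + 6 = 2*m + x^2 + x*(2*m + 8) + 7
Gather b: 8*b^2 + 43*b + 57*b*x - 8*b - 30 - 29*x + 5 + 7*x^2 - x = 8*b^2 + b*(57*x + 35) + 7*x^2 - 30*x - 25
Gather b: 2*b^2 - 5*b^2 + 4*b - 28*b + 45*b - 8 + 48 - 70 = -3*b^2 + 21*b - 30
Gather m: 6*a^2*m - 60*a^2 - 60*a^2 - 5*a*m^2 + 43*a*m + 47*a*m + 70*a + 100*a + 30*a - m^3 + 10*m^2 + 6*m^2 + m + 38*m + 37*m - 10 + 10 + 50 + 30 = -120*a^2 + 200*a - m^3 + m^2*(16 - 5*a) + m*(6*a^2 + 90*a + 76) + 80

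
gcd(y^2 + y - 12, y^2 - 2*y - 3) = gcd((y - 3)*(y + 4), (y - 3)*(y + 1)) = y - 3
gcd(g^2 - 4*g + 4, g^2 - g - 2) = g - 2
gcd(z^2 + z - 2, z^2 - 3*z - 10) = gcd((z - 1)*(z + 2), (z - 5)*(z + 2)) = z + 2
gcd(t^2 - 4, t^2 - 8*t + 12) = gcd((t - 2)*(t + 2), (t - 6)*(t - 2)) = t - 2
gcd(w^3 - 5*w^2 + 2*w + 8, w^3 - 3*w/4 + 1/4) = w + 1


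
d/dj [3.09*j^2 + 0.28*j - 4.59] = 6.18*j + 0.28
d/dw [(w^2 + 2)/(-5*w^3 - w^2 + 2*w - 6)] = (5*w^4 + 32*w^2 - 8*w - 4)/(25*w^6 + 10*w^5 - 19*w^4 + 56*w^3 + 16*w^2 - 24*w + 36)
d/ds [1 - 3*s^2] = -6*s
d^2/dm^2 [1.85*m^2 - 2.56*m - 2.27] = 3.70000000000000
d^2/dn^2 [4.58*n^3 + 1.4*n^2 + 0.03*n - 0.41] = 27.48*n + 2.8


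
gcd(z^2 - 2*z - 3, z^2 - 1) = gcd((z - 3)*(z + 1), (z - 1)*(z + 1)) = z + 1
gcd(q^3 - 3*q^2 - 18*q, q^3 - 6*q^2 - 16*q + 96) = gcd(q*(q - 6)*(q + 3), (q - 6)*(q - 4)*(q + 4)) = q - 6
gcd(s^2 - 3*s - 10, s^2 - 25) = s - 5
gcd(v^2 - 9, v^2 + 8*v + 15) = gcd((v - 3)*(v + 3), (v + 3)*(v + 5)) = v + 3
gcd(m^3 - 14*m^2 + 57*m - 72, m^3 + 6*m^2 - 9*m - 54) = m - 3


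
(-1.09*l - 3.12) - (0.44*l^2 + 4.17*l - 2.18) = -0.44*l^2 - 5.26*l - 0.94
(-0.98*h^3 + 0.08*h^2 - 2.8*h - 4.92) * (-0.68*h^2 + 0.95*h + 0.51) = 0.6664*h^5 - 0.9854*h^4 + 1.4802*h^3 + 0.7264*h^2 - 6.102*h - 2.5092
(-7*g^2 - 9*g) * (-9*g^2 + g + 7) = 63*g^4 + 74*g^3 - 58*g^2 - 63*g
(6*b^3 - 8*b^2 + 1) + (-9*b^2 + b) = 6*b^3 - 17*b^2 + b + 1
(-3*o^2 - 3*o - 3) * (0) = 0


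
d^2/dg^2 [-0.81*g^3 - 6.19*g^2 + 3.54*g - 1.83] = -4.86*g - 12.38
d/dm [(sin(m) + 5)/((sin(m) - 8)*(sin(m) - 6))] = (-10*sin(m) + cos(m)^2 + 117)*cos(m)/((sin(m) - 8)^2*(sin(m) - 6)^2)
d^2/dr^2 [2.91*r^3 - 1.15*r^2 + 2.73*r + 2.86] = 17.46*r - 2.3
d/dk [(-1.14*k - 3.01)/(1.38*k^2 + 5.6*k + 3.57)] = (1.5732*k^2 + 8.3076*k + 12.7862)/(1.9044*k^4 + 15.456*k^3 + 41.2132*k^2 + 39.984*k + 12.7449)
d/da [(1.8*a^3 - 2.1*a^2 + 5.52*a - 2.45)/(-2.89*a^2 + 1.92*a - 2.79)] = (-5.202*a^4 + 6.912*a^3 - 3.1452*a^2 - 2.443*a - 10.6968)/(8.3521*a^4 - 11.0976*a^3 + 19.8126*a^2 - 10.7136*a + 7.7841)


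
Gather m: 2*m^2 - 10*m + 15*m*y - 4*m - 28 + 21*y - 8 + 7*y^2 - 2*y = 2*m^2 + m*(15*y - 14) + 7*y^2 + 19*y - 36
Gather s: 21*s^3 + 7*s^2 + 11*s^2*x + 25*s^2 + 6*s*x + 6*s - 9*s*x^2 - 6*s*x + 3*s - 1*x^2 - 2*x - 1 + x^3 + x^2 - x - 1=21*s^3 + s^2*(11*x + 32) + s*(9 - 9*x^2) + x^3 - 3*x - 2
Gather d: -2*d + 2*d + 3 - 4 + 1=0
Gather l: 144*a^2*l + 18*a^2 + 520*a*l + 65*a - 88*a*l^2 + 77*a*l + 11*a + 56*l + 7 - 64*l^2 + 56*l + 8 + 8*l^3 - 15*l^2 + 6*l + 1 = 18*a^2 + 76*a + 8*l^3 + l^2*(-88*a - 79) + l*(144*a^2 + 597*a + 118) + 16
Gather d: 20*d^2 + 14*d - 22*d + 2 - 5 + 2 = 20*d^2 - 8*d - 1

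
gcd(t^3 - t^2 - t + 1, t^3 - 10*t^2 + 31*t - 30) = 1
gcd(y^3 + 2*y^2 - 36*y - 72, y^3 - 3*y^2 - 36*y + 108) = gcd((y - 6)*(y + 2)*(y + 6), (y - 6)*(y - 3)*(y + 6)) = y^2 - 36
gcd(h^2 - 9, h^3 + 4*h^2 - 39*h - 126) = h + 3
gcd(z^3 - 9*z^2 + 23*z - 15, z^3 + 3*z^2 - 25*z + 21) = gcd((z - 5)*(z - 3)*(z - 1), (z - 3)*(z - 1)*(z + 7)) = z^2 - 4*z + 3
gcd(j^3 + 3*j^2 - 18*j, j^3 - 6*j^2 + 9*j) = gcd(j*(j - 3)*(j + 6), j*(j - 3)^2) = j^2 - 3*j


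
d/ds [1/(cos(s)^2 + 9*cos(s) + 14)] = (2*cos(s) + 9)*sin(s)/(cos(s)^2 + 9*cos(s) + 14)^2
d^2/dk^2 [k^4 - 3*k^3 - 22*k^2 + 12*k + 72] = 12*k^2 - 18*k - 44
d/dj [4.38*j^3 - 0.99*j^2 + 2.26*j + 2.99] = 13.14*j^2 - 1.98*j + 2.26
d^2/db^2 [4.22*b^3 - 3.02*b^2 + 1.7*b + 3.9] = 25.32*b - 6.04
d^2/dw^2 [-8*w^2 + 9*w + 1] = -16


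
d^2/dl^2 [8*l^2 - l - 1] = 16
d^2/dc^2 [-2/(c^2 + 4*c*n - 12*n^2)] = 4*(c^2 + 4*c*n - 12*n^2 - 4*(c + 2*n)^2)/(c^2 + 4*c*n - 12*n^2)^3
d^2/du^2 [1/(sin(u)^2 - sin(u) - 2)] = (-4*sin(u)^3 + 7*sin(u)^2 - 10*sin(u) + 6)/((sin(u) - 2)^3*(sin(u) + 1)^2)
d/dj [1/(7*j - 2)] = -7/(7*j - 2)^2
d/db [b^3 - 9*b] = 3*b^2 - 9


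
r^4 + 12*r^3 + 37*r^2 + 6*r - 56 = (r - 1)*(r + 2)*(r + 4)*(r + 7)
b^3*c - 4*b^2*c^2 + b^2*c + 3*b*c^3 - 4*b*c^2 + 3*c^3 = (b - 3*c)*(b - c)*(b*c + c)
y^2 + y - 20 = (y - 4)*(y + 5)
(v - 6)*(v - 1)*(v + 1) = v^3 - 6*v^2 - v + 6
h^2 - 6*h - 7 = (h - 7)*(h + 1)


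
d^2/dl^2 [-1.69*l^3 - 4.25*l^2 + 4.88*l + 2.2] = -10.14*l - 8.5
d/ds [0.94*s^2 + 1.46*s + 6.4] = 1.88*s + 1.46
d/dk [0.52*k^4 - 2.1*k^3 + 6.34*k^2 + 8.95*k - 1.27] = 2.08*k^3 - 6.3*k^2 + 12.68*k + 8.95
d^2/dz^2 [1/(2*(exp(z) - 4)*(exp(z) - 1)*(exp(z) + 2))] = 3*(3*exp(5*z) - 11*exp(4*z) + 8*exp(3*z) - 6*exp(2*z) + 44*exp(z) + 16)*exp(z)/(2*(exp(9*z) - 9*exp(8*z) + 9*exp(7*z) + 105*exp(6*z) - 198*exp(5*z) - 396*exp(4*z) + 840*exp(3*z) + 288*exp(2*z) - 1152*exp(z) + 512))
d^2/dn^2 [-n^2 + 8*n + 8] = -2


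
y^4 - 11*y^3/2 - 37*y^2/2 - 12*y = y*(y - 8)*(y + 1)*(y + 3/2)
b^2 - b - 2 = (b - 2)*(b + 1)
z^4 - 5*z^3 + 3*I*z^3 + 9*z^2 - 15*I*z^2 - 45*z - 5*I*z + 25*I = (z - 5)*(z - I)^2*(z + 5*I)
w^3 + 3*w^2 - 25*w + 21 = (w - 3)*(w - 1)*(w + 7)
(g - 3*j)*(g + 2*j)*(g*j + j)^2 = g^4*j^2 - g^3*j^3 + 2*g^3*j^2 - 6*g^2*j^4 - 2*g^2*j^3 + g^2*j^2 - 12*g*j^4 - g*j^3 - 6*j^4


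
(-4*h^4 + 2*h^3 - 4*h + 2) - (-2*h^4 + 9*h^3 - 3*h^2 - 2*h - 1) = -2*h^4 - 7*h^3 + 3*h^2 - 2*h + 3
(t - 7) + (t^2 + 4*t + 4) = t^2 + 5*t - 3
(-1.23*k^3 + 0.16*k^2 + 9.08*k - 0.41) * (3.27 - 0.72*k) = 0.8856*k^4 - 4.1373*k^3 - 6.0144*k^2 + 29.9868*k - 1.3407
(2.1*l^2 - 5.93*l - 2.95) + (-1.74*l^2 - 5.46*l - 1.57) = 0.36*l^2 - 11.39*l - 4.52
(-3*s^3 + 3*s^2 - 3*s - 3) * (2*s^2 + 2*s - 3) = -6*s^5 + 9*s^3 - 21*s^2 + 3*s + 9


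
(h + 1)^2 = h^2 + 2*h + 1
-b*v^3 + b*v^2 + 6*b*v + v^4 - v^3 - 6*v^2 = v*(-b + v)*(v - 3)*(v + 2)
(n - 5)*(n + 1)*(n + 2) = n^3 - 2*n^2 - 13*n - 10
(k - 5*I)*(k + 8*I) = k^2 + 3*I*k + 40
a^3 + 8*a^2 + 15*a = a*(a + 3)*(a + 5)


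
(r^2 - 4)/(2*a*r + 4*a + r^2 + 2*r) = (r - 2)/(2*a + r)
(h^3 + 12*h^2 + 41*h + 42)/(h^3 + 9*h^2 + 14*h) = (h + 3)/h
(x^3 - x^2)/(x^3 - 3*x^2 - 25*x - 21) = x^2*(1 - x)/(-x^3 + 3*x^2 + 25*x + 21)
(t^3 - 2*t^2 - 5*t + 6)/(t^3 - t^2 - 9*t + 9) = (t + 2)/(t + 3)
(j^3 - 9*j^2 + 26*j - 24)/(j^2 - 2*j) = j - 7 + 12/j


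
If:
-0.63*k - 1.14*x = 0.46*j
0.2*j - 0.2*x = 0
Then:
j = x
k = -2.53968253968254*x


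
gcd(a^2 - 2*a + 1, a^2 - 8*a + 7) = a - 1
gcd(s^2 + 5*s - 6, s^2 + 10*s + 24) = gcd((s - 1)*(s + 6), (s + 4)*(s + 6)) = s + 6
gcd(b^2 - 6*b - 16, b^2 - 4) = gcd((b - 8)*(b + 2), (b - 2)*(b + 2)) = b + 2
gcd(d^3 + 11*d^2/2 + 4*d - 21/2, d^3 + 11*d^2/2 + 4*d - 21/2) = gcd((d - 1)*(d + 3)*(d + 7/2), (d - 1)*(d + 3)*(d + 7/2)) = d^3 + 11*d^2/2 + 4*d - 21/2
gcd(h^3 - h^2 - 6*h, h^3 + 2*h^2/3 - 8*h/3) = h^2 + 2*h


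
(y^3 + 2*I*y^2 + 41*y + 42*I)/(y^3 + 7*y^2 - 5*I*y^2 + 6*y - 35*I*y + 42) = (y + 7*I)/(y + 7)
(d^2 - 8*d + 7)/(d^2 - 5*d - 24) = (-d^2 + 8*d - 7)/(-d^2 + 5*d + 24)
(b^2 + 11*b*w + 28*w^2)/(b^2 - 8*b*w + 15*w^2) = (b^2 + 11*b*w + 28*w^2)/(b^2 - 8*b*w + 15*w^2)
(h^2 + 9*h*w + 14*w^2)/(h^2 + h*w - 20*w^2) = (h^2 + 9*h*w + 14*w^2)/(h^2 + h*w - 20*w^2)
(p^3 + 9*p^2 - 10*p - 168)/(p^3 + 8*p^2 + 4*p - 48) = (p^2 + 3*p - 28)/(p^2 + 2*p - 8)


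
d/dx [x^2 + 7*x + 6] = 2*x + 7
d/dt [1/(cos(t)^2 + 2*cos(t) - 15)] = 2*(cos(t) + 1)*sin(t)/(cos(t)^2 + 2*cos(t) - 15)^2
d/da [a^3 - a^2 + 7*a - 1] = 3*a^2 - 2*a + 7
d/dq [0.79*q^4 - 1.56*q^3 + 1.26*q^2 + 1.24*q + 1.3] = 3.16*q^3 - 4.68*q^2 + 2.52*q + 1.24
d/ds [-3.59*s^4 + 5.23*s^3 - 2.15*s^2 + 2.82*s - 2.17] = -14.36*s^3 + 15.69*s^2 - 4.3*s + 2.82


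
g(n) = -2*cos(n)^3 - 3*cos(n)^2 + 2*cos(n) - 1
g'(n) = 6*sin(n)*cos(n)^2 + 6*sin(n)*cos(n) - 2*sin(n) = 2*(3*cos(n)^2 + 3*cos(n) - 1)*sin(n)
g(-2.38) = -3.26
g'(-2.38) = 2.21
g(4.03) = -2.95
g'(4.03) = 2.64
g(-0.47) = -3.02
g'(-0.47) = -3.68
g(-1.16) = -0.81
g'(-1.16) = -1.24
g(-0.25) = -3.70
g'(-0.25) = -2.34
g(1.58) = -1.02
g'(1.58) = -2.05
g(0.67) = -2.24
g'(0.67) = 3.97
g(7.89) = -1.08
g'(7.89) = -2.21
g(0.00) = -4.00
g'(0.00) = 0.00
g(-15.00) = -3.37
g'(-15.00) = 2.01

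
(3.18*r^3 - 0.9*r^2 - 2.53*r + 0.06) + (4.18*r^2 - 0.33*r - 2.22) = 3.18*r^3 + 3.28*r^2 - 2.86*r - 2.16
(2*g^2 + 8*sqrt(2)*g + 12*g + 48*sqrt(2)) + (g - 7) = 2*g^2 + 8*sqrt(2)*g + 13*g - 7 + 48*sqrt(2)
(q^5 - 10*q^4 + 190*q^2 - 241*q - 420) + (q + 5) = q^5 - 10*q^4 + 190*q^2 - 240*q - 415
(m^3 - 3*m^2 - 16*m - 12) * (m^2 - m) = m^5 - 4*m^4 - 13*m^3 + 4*m^2 + 12*m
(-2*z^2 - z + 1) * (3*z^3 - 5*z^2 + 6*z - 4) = -6*z^5 + 7*z^4 - 4*z^3 - 3*z^2 + 10*z - 4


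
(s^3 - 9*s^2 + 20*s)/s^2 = s - 9 + 20/s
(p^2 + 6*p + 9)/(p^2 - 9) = (p + 3)/(p - 3)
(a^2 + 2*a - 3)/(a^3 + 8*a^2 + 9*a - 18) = 1/(a + 6)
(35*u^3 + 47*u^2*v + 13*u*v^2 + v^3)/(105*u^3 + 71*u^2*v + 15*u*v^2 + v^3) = (u + v)/(3*u + v)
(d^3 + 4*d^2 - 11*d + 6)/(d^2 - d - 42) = (d^2 - 2*d + 1)/(d - 7)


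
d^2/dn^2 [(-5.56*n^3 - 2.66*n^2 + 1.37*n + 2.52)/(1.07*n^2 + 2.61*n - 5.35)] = (-5.6843418860808e-14*n^4 - 121.412802*n^3 + 391.770228*n^2 - 865.565586*n - 50.827246)/(1.225043*n^6 + 8.964567*n^5 + 3.491196*n^4 - 71.866089*n^3 - 17.45598*n^2 + 224.114175*n - 153.130375)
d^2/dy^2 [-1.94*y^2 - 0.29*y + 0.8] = -3.88000000000000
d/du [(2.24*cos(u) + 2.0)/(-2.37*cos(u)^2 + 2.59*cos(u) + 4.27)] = (5.3088*sin(u)^2 - 9.48*cos(u) - 9.6936)*sin(u)/(-2.37*cos(u)^2 + 2.59*cos(u) + 4.27)^2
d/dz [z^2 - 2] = 2*z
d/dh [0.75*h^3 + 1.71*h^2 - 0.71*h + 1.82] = 2.25*h^2 + 3.42*h - 0.71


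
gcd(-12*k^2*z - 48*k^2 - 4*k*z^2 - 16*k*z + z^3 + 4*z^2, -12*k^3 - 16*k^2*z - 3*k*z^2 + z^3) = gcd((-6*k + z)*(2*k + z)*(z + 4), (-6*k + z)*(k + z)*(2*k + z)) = -12*k^2 - 4*k*z + z^2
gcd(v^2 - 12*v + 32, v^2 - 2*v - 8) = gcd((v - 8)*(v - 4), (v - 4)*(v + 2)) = v - 4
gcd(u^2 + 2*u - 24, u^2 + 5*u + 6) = 1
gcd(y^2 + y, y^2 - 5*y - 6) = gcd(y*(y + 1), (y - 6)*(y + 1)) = y + 1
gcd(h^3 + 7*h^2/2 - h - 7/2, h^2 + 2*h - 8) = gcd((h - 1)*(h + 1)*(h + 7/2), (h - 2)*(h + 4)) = 1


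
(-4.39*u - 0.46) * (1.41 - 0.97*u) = 4.2583*u^2 - 5.7437*u - 0.6486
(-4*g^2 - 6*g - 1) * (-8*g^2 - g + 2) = 32*g^4 + 52*g^3 + 6*g^2 - 11*g - 2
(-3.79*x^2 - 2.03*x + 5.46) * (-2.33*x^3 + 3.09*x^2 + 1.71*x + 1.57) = 8.8307*x^5 - 6.9812*x^4 - 25.4754*x^3 + 7.4498*x^2 + 6.1495*x + 8.5722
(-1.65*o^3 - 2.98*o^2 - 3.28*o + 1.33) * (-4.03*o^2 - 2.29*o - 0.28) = 6.6495*o^5 + 15.7879*o^4 + 20.5046*o^3 + 2.9857*o^2 - 2.1273*o - 0.3724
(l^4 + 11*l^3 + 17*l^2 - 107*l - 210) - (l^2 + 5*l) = l^4 + 11*l^3 + 16*l^2 - 112*l - 210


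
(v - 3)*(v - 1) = v^2 - 4*v + 3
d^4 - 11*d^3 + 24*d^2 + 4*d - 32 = (d - 8)*(d - 2)^2*(d + 1)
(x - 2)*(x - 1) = x^2 - 3*x + 2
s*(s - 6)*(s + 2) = s^3 - 4*s^2 - 12*s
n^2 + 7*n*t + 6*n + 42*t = (n + 6)*(n + 7*t)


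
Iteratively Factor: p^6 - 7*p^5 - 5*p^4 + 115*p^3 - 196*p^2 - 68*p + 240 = (p + 4)*(p^5 - 11*p^4 + 39*p^3 - 41*p^2 - 32*p + 60) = (p - 2)*(p + 4)*(p^4 - 9*p^3 + 21*p^2 + p - 30) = (p - 5)*(p - 2)*(p + 4)*(p^3 - 4*p^2 + p + 6) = (p - 5)*(p - 2)^2*(p + 4)*(p^2 - 2*p - 3) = (p - 5)*(p - 2)^2*(p + 1)*(p + 4)*(p - 3)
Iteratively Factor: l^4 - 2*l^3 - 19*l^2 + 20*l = (l - 5)*(l^3 + 3*l^2 - 4*l) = (l - 5)*(l - 1)*(l^2 + 4*l) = l*(l - 5)*(l - 1)*(l + 4)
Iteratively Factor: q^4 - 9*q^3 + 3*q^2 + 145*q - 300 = (q - 5)*(q^3 - 4*q^2 - 17*q + 60) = (q - 5)^2*(q^2 + q - 12) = (q - 5)^2*(q + 4)*(q - 3)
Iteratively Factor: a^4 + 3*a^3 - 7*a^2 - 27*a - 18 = (a + 2)*(a^3 + a^2 - 9*a - 9) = (a + 1)*(a + 2)*(a^2 - 9) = (a - 3)*(a + 1)*(a + 2)*(a + 3)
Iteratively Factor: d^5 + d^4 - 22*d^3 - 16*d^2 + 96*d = (d + 4)*(d^4 - 3*d^3 - 10*d^2 + 24*d) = d*(d + 4)*(d^3 - 3*d^2 - 10*d + 24) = d*(d + 3)*(d + 4)*(d^2 - 6*d + 8) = d*(d - 4)*(d + 3)*(d + 4)*(d - 2)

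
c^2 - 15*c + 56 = (c - 8)*(c - 7)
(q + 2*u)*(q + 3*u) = q^2 + 5*q*u + 6*u^2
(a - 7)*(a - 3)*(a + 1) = a^3 - 9*a^2 + 11*a + 21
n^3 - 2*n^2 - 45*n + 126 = (n - 6)*(n - 3)*(n + 7)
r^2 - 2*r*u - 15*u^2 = (r - 5*u)*(r + 3*u)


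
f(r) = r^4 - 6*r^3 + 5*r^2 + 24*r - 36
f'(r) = 4*r^3 - 18*r^2 + 10*r + 24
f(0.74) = -17.63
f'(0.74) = 23.16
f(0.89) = -14.28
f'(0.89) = 21.46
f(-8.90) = 10650.49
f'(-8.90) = -4310.66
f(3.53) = 2.38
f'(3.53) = 10.95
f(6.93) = 679.96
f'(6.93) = 560.10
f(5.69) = 205.33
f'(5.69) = 235.01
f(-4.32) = 785.65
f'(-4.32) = -677.61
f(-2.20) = 22.71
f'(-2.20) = -127.71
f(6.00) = 288.00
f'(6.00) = 300.00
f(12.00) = 11340.00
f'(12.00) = 4464.00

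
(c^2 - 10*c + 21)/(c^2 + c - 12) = (c - 7)/(c + 4)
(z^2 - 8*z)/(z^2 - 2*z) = (z - 8)/(z - 2)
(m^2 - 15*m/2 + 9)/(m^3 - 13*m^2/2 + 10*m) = (2*m^2 - 15*m + 18)/(m*(2*m^2 - 13*m + 20))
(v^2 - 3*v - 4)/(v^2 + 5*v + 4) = (v - 4)/(v + 4)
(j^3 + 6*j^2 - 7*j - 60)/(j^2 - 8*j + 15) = (j^2 + 9*j + 20)/(j - 5)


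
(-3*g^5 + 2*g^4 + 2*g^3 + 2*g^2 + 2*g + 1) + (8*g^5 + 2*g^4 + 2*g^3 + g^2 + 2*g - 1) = 5*g^5 + 4*g^4 + 4*g^3 + 3*g^2 + 4*g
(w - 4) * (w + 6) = w^2 + 2*w - 24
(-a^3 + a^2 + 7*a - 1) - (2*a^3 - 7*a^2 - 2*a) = -3*a^3 + 8*a^2 + 9*a - 1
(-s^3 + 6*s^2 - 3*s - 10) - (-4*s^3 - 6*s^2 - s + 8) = 3*s^3 + 12*s^2 - 2*s - 18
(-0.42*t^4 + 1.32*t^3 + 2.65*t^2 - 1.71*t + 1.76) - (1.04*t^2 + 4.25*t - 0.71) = -0.42*t^4 + 1.32*t^3 + 1.61*t^2 - 5.96*t + 2.47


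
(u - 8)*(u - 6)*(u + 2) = u^3 - 12*u^2 + 20*u + 96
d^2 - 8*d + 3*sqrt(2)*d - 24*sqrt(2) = (d - 8)*(d + 3*sqrt(2))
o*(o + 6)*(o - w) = o^3 - o^2*w + 6*o^2 - 6*o*w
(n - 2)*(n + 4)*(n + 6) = n^3 + 8*n^2 + 4*n - 48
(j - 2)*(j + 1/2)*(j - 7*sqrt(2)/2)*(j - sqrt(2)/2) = j^4 - 4*sqrt(2)*j^3 - 3*j^3/2 + 5*j^2/2 + 6*sqrt(2)*j^2 - 21*j/4 + 4*sqrt(2)*j - 7/2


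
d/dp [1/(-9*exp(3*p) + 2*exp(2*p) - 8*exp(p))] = (27*exp(2*p) - 4*exp(p) + 8)*exp(-p)/(9*exp(2*p) - 2*exp(p) + 8)^2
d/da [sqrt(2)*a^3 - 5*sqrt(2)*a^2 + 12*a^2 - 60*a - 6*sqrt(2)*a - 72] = 3*sqrt(2)*a^2 - 10*sqrt(2)*a + 24*a - 60 - 6*sqrt(2)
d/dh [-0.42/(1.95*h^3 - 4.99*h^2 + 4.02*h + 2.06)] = (2.457*h^2 - 4.1916*h + 1.6884)/(1.95*h^3 - 4.99*h^2 + 4.02*h + 2.06)^2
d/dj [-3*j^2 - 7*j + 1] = -6*j - 7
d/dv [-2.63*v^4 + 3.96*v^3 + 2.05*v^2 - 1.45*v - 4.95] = -10.52*v^3 + 11.88*v^2 + 4.1*v - 1.45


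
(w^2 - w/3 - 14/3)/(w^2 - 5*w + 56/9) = 3*(w + 2)/(3*w - 8)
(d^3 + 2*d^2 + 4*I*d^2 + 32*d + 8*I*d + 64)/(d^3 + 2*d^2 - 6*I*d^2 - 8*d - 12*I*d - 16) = (d + 8*I)/(d - 2*I)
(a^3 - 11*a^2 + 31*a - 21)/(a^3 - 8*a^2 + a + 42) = (a - 1)/(a + 2)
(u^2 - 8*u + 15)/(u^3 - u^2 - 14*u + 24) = (u - 5)/(u^2 + 2*u - 8)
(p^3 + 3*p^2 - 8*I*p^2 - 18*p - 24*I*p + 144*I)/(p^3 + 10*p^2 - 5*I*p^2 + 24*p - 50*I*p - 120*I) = (p^2 - p*(3 + 8*I) + 24*I)/(p^2 + p*(4 - 5*I) - 20*I)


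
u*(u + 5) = u^2 + 5*u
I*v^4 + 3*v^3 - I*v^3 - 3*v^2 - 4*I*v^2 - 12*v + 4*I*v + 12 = (v - 2)*(v + 2)*(v - 3*I)*(I*v - I)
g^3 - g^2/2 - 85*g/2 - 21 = (g - 7)*(g + 1/2)*(g + 6)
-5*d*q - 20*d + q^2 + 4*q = (-5*d + q)*(q + 4)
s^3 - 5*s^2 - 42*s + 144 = (s - 8)*(s - 3)*(s + 6)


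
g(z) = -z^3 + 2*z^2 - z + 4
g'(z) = -3*z^2 + 4*z - 1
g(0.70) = 3.94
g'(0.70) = 0.33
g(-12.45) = 2256.24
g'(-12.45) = -515.81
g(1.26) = 3.91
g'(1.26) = -0.72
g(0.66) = 3.92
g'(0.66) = 0.33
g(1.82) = 2.78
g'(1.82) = -3.66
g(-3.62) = 81.27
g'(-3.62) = -54.79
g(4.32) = -43.62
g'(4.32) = -39.71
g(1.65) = 3.30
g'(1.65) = -2.57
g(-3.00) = 52.00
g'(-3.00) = -40.00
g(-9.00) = 904.00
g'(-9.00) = -280.00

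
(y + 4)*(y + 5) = y^2 + 9*y + 20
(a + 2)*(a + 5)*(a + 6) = a^3 + 13*a^2 + 52*a + 60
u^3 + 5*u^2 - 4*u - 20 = (u - 2)*(u + 2)*(u + 5)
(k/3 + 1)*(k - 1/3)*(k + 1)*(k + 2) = k^4/3 + 17*k^3/9 + 3*k^2 + 7*k/9 - 2/3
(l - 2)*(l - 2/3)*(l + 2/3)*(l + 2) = l^4 - 40*l^2/9 + 16/9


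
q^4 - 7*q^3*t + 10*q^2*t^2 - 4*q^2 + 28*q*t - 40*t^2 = (q - 2)*(q + 2)*(q - 5*t)*(q - 2*t)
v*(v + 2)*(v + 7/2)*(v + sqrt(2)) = v^4 + sqrt(2)*v^3 + 11*v^3/2 + 7*v^2 + 11*sqrt(2)*v^2/2 + 7*sqrt(2)*v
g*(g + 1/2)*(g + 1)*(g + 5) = g^4 + 13*g^3/2 + 8*g^2 + 5*g/2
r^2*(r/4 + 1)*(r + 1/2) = r^4/4 + 9*r^3/8 + r^2/2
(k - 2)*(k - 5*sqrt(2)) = k^2 - 5*sqrt(2)*k - 2*k + 10*sqrt(2)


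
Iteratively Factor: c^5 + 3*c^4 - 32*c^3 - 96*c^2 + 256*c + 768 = (c + 3)*(c^4 - 32*c^2 + 256) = (c - 4)*(c + 3)*(c^3 + 4*c^2 - 16*c - 64) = (c - 4)^2*(c + 3)*(c^2 + 8*c + 16) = (c - 4)^2*(c + 3)*(c + 4)*(c + 4)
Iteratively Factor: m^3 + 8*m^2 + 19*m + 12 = (m + 4)*(m^2 + 4*m + 3) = (m + 3)*(m + 4)*(m + 1)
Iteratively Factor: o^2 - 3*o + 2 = (o - 2)*(o - 1)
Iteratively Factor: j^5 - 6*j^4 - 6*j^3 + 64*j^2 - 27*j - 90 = (j - 3)*(j^4 - 3*j^3 - 15*j^2 + 19*j + 30) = (j - 3)*(j + 3)*(j^3 - 6*j^2 + 3*j + 10) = (j - 3)*(j - 2)*(j + 3)*(j^2 - 4*j - 5) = (j - 5)*(j - 3)*(j - 2)*(j + 3)*(j + 1)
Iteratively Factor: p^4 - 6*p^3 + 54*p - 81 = (p + 3)*(p^3 - 9*p^2 + 27*p - 27) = (p - 3)*(p + 3)*(p^2 - 6*p + 9) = (p - 3)^2*(p + 3)*(p - 3)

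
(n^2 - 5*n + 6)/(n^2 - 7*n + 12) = (n - 2)/(n - 4)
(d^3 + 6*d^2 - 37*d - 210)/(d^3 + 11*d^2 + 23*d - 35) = (d - 6)/(d - 1)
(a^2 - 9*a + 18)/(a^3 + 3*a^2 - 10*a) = (a^2 - 9*a + 18)/(a*(a^2 + 3*a - 10))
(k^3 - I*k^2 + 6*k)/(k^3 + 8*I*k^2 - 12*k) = (k - 3*I)/(k + 6*I)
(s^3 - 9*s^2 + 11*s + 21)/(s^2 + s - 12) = (s^2 - 6*s - 7)/(s + 4)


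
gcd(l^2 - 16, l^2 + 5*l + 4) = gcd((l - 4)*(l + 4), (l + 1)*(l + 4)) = l + 4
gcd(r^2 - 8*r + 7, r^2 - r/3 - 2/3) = r - 1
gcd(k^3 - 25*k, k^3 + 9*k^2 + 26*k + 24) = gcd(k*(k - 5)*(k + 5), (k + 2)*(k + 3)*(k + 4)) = 1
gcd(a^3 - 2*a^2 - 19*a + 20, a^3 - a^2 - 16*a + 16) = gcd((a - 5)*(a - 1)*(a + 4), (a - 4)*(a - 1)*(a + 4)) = a^2 + 3*a - 4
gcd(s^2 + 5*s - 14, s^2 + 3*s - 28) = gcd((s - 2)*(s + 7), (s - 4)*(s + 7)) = s + 7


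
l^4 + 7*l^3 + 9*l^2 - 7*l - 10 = (l - 1)*(l + 1)*(l + 2)*(l + 5)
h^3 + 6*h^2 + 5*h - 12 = (h - 1)*(h + 3)*(h + 4)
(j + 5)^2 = j^2 + 10*j + 25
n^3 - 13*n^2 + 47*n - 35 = (n - 7)*(n - 5)*(n - 1)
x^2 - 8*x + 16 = (x - 4)^2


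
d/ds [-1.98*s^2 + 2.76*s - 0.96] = 2.76 - 3.96*s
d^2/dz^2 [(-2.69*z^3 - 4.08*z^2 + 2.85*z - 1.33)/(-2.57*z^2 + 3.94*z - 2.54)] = (1.4210854715202e-14*z^4 + 93.376002*z^3 - 268.616106*z^2 + 134.95032*z + 19.530564)/(16.974593*z^6 - 78.069918*z^5 + 170.016294*z^4 - 215.480176*z^3 + 168.031668*z^2 - 76.257912*z + 16.387064)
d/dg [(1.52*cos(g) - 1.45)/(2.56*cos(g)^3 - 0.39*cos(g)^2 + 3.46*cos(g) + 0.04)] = (7.7824*cos(g)^3 - 11.7288*cos(g)^2 + 1.131*cos(g) - 5.0778)*sin(g)/(6.5536*cos(g)^6 - 1.9968*cos(g)^5 + 17.8673*cos(g)^4 - 2.494*cos(g)^3 + 11.9404*cos(g)^2 + 0.2768*cos(g) + 0.0016)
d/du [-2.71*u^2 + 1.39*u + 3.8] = 1.39 - 5.42*u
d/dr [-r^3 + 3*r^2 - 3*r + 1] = -3*r^2 + 6*r - 3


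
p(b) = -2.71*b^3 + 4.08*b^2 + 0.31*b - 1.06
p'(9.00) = -584.78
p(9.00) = -1643.38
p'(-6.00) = -341.33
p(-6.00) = 729.32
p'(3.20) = -56.83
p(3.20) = -47.09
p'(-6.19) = -361.71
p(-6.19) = 796.10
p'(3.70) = -80.80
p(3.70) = -81.33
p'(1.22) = -1.84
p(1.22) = 0.47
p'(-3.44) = -123.97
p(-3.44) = 156.47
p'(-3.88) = -153.74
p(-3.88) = 217.45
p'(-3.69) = -140.50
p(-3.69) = 189.51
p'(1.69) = -9.12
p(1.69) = -1.96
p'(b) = -8.13*b^2 + 8.16*b + 0.31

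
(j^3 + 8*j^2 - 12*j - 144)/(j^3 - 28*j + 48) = (j + 6)/(j - 2)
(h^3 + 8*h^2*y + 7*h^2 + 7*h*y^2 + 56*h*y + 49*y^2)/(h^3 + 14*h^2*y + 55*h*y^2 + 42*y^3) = (h + 7)/(h + 6*y)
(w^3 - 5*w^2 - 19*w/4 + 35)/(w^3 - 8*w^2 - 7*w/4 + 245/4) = (w - 4)/(w - 7)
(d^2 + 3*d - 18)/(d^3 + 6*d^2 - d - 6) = (d - 3)/(d^2 - 1)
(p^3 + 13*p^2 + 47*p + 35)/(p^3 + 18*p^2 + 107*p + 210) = (p + 1)/(p + 6)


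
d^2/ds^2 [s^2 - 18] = 2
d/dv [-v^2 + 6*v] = 6 - 2*v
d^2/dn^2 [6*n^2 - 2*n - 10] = 12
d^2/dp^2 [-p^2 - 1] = -2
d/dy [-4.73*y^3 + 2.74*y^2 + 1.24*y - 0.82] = -14.19*y^2 + 5.48*y + 1.24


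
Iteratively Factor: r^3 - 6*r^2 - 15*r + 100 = (r - 5)*(r^2 - r - 20) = (r - 5)*(r + 4)*(r - 5)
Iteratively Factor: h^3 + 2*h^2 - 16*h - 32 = (h + 2)*(h^2 - 16) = (h - 4)*(h + 2)*(h + 4)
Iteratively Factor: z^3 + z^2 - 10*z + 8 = (z - 2)*(z^2 + 3*z - 4) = (z - 2)*(z - 1)*(z + 4)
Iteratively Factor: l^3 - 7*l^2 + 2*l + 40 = (l - 4)*(l^2 - 3*l - 10) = (l - 5)*(l - 4)*(l + 2)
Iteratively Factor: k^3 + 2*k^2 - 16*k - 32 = (k + 2)*(k^2 - 16) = (k - 4)*(k + 2)*(k + 4)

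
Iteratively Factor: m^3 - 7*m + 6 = (m - 2)*(m^2 + 2*m - 3) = (m - 2)*(m + 3)*(m - 1)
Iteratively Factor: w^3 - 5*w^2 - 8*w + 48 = (w - 4)*(w^2 - w - 12) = (w - 4)*(w + 3)*(w - 4)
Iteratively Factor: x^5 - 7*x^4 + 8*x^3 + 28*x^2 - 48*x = (x + 2)*(x^4 - 9*x^3 + 26*x^2 - 24*x) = (x - 2)*(x + 2)*(x^3 - 7*x^2 + 12*x) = (x - 3)*(x - 2)*(x + 2)*(x^2 - 4*x) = (x - 4)*(x - 3)*(x - 2)*(x + 2)*(x)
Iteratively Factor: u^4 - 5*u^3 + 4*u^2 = (u)*(u^3 - 5*u^2 + 4*u) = u*(u - 4)*(u^2 - u) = u^2*(u - 4)*(u - 1)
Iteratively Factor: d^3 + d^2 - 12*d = (d + 4)*(d^2 - 3*d) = (d - 3)*(d + 4)*(d)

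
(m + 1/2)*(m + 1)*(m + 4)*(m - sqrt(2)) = m^4 - sqrt(2)*m^3 + 11*m^3/2 - 11*sqrt(2)*m^2/2 + 13*m^2/2 - 13*sqrt(2)*m/2 + 2*m - 2*sqrt(2)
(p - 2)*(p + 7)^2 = p^3 + 12*p^2 + 21*p - 98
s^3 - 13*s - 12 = (s - 4)*(s + 1)*(s + 3)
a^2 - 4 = (a - 2)*(a + 2)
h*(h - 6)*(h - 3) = h^3 - 9*h^2 + 18*h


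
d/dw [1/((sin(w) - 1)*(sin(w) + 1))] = -2*sin(w)/cos(w)^3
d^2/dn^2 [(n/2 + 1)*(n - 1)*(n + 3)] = 3*n + 4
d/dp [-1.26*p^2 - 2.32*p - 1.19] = -2.52*p - 2.32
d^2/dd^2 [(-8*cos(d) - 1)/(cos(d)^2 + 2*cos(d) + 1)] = 2*(-2*cos(d) - 7*cos(2*d) + cos(3*d) + 6)/(cos(d) + 1)^4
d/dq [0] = 0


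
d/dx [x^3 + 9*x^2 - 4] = 3*x*(x + 6)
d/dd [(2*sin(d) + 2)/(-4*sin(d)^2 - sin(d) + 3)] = 8*cos(d)/(4*sin(d) - 3)^2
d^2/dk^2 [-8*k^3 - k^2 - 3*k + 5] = -48*k - 2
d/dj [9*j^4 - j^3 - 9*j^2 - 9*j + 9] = 36*j^3 - 3*j^2 - 18*j - 9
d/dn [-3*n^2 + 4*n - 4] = 4 - 6*n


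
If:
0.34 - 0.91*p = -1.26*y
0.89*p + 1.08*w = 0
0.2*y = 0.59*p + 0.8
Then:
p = -1.92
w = 1.58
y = -1.65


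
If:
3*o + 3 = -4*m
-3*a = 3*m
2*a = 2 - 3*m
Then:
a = -2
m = 2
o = -11/3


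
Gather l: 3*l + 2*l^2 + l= 2*l^2 + 4*l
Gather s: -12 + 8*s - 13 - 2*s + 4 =6*s - 21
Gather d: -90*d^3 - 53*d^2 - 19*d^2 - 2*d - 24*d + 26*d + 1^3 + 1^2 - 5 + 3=-90*d^3 - 72*d^2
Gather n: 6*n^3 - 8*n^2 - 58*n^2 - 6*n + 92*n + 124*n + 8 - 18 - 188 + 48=6*n^3 - 66*n^2 + 210*n - 150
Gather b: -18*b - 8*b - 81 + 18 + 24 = -26*b - 39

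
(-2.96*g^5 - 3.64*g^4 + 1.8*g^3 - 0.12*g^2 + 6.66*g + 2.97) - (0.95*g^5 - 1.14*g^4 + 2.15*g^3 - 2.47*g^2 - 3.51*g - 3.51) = -3.91*g^5 - 2.5*g^4 - 0.35*g^3 + 2.35*g^2 + 10.17*g + 6.48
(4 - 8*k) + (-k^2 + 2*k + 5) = -k^2 - 6*k + 9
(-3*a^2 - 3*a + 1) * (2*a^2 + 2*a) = -6*a^4 - 12*a^3 - 4*a^2 + 2*a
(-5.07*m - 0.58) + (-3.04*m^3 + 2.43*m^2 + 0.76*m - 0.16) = -3.04*m^3 + 2.43*m^2 - 4.31*m - 0.74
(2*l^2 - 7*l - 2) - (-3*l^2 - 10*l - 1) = 5*l^2 + 3*l - 1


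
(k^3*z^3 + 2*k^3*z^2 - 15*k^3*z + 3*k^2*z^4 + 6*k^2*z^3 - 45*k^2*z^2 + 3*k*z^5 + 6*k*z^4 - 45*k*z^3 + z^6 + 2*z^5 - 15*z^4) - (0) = k^3*z^3 + 2*k^3*z^2 - 15*k^3*z + 3*k^2*z^4 + 6*k^2*z^3 - 45*k^2*z^2 + 3*k*z^5 + 6*k*z^4 - 45*k*z^3 + z^6 + 2*z^5 - 15*z^4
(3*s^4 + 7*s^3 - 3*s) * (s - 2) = 3*s^5 + s^4 - 14*s^3 - 3*s^2 + 6*s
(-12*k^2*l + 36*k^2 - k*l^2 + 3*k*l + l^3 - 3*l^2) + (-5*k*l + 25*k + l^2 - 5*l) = -12*k^2*l + 36*k^2 - k*l^2 - 2*k*l + 25*k + l^3 - 2*l^2 - 5*l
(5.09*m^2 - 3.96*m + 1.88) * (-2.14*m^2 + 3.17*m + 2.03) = -10.8926*m^4 + 24.6097*m^3 - 6.2437*m^2 - 2.0792*m + 3.8164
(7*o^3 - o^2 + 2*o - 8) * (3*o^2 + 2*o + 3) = 21*o^5 + 11*o^4 + 25*o^3 - 23*o^2 - 10*o - 24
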